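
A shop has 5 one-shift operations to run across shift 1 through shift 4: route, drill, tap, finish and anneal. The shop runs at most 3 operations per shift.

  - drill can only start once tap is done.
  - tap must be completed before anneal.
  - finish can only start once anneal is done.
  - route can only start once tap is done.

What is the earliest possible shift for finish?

Precedence pushes finish to at least shift 3.
finish at shift 3 is achievable: drill=shift 2; route=shift 2; finish=shift 3; anneal=shift 2; tap=shift 1.

shift 3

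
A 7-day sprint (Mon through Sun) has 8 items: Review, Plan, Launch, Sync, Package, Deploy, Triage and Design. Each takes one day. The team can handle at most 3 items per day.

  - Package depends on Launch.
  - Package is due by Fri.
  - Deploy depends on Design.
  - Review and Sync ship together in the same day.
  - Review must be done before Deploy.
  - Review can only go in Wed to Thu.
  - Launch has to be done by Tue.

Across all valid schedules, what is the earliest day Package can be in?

Precedence pushes Package to at least Tue; Package's own window allows nothing later than Fri.
Package at Tue is achievable: Review=Wed, Deploy=Thu, Triage=Tue, Plan=Mon, Package=Tue, Sync=Wed, Launch=Mon, Design=Mon.

Tue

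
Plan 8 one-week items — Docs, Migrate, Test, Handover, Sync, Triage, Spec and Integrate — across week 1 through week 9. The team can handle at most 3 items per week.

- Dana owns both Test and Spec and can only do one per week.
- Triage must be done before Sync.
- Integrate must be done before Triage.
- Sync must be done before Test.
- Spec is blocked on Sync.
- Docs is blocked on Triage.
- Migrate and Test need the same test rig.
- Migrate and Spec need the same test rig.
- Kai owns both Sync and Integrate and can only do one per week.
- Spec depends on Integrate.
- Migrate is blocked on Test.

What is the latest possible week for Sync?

week 6

Precedence pushes Sync to at least week 3; downstream work caps Sync at week 7.
Sync at week 6 is achievable: Integrate -> week 1, Spec -> week 8, Migrate -> week 9, Sync -> week 6, Docs -> week 3, Triage -> week 2, Test -> week 7, Handover -> week 1.
Nothing later works — the conflict and capacity constraints rule out every week after week 6.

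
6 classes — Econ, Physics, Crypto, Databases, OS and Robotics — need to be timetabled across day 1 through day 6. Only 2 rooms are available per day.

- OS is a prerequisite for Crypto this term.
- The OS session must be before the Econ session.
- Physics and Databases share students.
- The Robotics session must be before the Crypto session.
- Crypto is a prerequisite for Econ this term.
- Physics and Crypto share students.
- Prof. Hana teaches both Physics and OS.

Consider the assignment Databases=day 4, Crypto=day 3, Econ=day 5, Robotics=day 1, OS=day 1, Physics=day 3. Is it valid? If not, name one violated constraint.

Physics and Crypto share students — violated.
The OS session must be before the Econ session — holds.
The Robotics session must be before the Crypto session — holds.
Prof. Hana teaches both Physics and OS — holds.
OS is a prerequisite for Crypto this term — holds.
Only 2 rooms are available per day — holds.
Physics and Databases share students — holds.
Crypto is a prerequisite for Econ this term — holds.

No — it violates: Physics and Crypto share students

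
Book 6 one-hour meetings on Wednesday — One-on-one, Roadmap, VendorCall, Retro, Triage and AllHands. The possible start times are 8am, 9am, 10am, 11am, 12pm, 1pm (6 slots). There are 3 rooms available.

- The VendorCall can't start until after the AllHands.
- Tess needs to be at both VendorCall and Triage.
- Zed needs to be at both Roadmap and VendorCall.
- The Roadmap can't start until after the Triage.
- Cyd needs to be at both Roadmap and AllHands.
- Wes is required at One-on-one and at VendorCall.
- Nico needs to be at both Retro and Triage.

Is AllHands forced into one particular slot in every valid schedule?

No

AllHands can be 8am (e.g. One-on-one=8am; AllHands=8am; Triage=8am; Retro=9am; VendorCall=10am; Roadmap=9am) or 9am (e.g. Roadmap in 10am, Triage in 8am, Retro in 9am, VendorCall in 11am, AllHands in 9am, One-on-one in 8am).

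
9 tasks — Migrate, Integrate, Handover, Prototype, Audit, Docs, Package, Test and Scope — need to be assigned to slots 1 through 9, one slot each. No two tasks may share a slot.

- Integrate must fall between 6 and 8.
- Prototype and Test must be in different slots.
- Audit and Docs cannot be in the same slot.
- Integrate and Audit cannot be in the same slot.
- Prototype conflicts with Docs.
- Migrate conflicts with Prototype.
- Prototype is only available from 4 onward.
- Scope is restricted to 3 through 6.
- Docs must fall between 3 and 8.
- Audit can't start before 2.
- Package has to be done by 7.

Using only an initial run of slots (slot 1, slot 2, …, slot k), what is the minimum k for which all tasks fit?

With at most 1 per slot and 9 tasks, at least 9 slots are needed.
Integrate can't be placed before 6, so the schedule must run through at least slot 6.
9 works (last occupied slot: 9): for example Docs=5; Migrate=7; Scope=3; Audit=2; Handover=8; Prototype=4; Test=9; Package=1; Integrate=6.

9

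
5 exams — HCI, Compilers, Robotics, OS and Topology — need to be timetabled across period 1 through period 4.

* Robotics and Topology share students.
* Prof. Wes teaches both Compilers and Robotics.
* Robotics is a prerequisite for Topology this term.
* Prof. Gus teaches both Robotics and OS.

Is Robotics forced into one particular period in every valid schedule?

Robotics can be period 1 (e.g. OS -> period 2; HCI -> period 1; Compilers -> period 2; Topology -> period 2; Robotics -> period 1) or period 2 (e.g. Robotics in period 2; Topology in period 3; HCI in period 1; OS in period 1; Compilers in period 1).

No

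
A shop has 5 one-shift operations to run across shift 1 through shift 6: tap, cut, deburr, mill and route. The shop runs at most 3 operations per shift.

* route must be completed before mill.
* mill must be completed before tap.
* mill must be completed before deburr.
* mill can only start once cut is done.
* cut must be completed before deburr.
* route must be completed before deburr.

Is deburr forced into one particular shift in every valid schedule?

No

deburr can be shift 3 (e.g. deburr=shift 3; route=shift 1; tap=shift 3; mill=shift 2; cut=shift 1) or shift 4 (e.g. mill -> shift 2, route -> shift 1, tap -> shift 3, deburr -> shift 4, cut -> shift 1).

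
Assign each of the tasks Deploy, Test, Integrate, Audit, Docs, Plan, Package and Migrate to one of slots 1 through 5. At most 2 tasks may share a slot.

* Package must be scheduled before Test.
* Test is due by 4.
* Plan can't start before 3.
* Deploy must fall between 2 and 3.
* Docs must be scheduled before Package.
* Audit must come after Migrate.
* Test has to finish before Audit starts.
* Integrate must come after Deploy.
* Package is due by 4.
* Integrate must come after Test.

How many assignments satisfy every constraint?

59

Splitting on Deploy: it can be 2 (35), 3 (24). Listing each branch's schedules as (Test, Integrate, Audit, Docs, Plan, Package, Migrate):
Deploy=2: (3,4,4,1,3,2,1) (3,4,4,1,5,2,1) (3,4,4,1,5,2,3) (3,4,5,1,3,2,1) (3,4,5,1,3,2,4) (3,4,5,1,4,2,1) (3,4,5,1,4,2,3) (3,4,5,1,5,2,1) (3,4,5,1,5,2,3) (3,4,5,1,5,2,4) (3,5,4,1,3,2,1) (3,5,4,1,4,2,1) (3,5,4,1,4,2,3) (3,5,4,1,5,2,1) (3,5,4,1,5,2,3) (3,5,5,1,3,2,1) (3,5,5,1,3,2,4) (3,5,5,1,4,2,1) (3,5,5,1,4,2,3) (3,5,5,1,4,2,4) (4,5,5,1,3,2,1) (4,5,5,1,3,2,3) (4,5,5,1,3,2,4) (4,5,5,1,3,3,1) (4,5,5,1,3,3,2) (4,5,5,1,3,3,4) (4,5,5,1,4,2,1) (4,5,5,1,4,2,3) (4,5,5,1,4,3,1) (4,5,5,1,4,3,2) (4,5,5,1,4,3,3) (4,5,5,2,3,3,1) (4,5,5,2,3,3,4) (4,5,5,2,4,3,1) (4,5,5,2,4,3,3) — 35.
Deploy=3: (3,4,4,1,5,2,1) (3,4,4,1,5,2,2) (3,4,5,1,4,2,1) (3,4,5,1,4,2,2) (3,4,5,1,5,2,1) (3,4,5,1,5,2,2) (3,4,5,1,5,2,4) (3,5,4,1,4,2,1) (3,5,4,1,4,2,2) (3,5,4,1,5,2,1) (3,5,4,1,5,2,2) (3,5,5,1,4,2,1) (3,5,5,1,4,2,2) (3,5,5,1,4,2,4) (4,5,5,1,3,2,1) (4,5,5,1,3,2,2) (4,5,5,1,3,2,4) (4,5,5,1,4,2,1) (4,5,5,1,4,2,2) (4,5,5,1,4,2,3) (4,5,5,1,4,3,1) (4,5,5,1,4,3,2) (4,5,5,2,4,3,1) (4,5,5,2,4,3,2) — 24.
Summing: 35 + 24 = 59.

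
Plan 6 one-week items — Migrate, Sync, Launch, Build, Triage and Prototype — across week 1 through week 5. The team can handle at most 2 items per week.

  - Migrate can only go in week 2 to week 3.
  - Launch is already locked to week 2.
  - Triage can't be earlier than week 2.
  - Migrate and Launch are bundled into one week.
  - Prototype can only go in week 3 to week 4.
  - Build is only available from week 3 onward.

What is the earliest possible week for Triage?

Triage is available from week 2.
Triage at week 3 is achievable: Launch=week 2, Triage=week 3, Migrate=week 2, Prototype=week 3, Build=week 4, Sync=week 1.
Nothing earlier works — the capacity limit rule out every week before week 3.

week 3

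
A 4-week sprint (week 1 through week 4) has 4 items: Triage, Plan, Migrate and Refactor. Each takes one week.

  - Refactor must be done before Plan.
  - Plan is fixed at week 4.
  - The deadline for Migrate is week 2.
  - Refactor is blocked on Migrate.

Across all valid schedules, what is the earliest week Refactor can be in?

week 2

Precedence pushes Refactor to at least week 2; downstream work caps Refactor at week 3.
Refactor at week 2 is achievable: Refactor in week 2; Migrate in week 1; Triage in week 1; Plan in week 4.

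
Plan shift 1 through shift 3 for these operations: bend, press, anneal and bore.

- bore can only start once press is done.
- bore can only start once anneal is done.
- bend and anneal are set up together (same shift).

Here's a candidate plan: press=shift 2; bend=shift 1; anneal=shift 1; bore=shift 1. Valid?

No. bore can only start once press is done is not satisfied.

bore can only start once press is done — violated.
bend and anneal are set up together (same shift) — holds.
bore can only start once anneal is done — violated.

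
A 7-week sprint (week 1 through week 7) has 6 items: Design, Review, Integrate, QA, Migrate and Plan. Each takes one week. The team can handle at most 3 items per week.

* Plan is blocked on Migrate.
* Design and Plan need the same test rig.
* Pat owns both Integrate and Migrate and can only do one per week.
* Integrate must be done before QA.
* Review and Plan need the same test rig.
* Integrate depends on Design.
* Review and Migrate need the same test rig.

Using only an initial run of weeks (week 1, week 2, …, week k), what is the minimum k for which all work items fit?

3

The precedence chain requires at least 3 distinct weeks.
With at most 3 per week and 6 work items, at least 2 weeks are needed.
3 works (last occupied week: week 3): for example QA -> week 3; Integrate -> week 2; Review -> week 3; Plan -> week 2; Migrate -> week 1; Design -> week 1.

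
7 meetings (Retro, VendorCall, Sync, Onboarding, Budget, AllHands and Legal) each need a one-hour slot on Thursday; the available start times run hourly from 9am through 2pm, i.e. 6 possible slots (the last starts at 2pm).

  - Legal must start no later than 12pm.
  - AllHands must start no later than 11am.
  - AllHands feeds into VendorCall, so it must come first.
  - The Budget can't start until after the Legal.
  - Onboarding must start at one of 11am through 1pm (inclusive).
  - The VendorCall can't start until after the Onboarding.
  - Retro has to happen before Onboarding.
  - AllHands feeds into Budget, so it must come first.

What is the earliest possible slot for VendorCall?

Precedence pushes VendorCall to at least 12pm.
VendorCall at 12pm is achievable: Budget in 10am, Retro in 9am, VendorCall in 12pm, Sync in 9am, Legal in 9am, Onboarding in 11am, AllHands in 9am.

12pm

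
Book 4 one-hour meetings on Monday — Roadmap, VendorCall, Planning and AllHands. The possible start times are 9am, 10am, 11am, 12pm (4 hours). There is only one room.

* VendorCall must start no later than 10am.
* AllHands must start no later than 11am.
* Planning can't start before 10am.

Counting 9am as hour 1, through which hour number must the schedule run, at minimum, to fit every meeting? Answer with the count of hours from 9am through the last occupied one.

4 hours

With at most 1 per hour and 4 meetings, at least 4 hours are needed.
Planning can't be placed before 10am — that is hour 2 counting from 9am — so the schedule must run through at least 2 hours.
4 works (last occupied hour: 12pm): for example Planning -> 10am, VendorCall -> 9am, Roadmap -> 12pm, AllHands -> 11am.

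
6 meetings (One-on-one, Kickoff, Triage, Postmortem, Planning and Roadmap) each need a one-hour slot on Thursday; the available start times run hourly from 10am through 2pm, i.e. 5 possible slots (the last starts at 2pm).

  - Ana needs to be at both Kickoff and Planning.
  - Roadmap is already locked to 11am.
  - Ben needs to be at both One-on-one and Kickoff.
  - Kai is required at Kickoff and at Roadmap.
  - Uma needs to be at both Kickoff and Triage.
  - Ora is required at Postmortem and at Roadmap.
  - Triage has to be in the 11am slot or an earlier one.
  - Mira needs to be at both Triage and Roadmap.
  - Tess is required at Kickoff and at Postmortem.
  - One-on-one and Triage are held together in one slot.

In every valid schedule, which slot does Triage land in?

Triage's window is 10am–11am.
Roadmap is fixed at 11am, and Triage can't share a slot with Roadmap.
So Triage must be 10am.

10am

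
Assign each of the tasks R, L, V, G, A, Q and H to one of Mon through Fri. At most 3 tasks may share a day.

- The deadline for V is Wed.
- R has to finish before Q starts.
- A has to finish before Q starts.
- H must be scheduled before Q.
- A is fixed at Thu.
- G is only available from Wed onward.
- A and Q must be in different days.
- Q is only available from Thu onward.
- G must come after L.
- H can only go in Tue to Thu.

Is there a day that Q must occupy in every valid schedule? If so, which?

Q's window is Thu–Fri.
A is fixed at Thu, and Q can't share a day with A.
So Q must be Fri.

Fri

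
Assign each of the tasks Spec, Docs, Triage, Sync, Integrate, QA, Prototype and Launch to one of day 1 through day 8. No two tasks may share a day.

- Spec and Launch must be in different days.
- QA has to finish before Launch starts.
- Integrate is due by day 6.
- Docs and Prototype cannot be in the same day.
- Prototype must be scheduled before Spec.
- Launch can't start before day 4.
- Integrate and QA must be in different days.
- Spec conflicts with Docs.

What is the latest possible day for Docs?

day 8

Docs at day 8 is achievable: Launch=day 4; Sync=day 7; Docs=day 8; QA=day 2; Integrate=day 1; Spec=day 5; Prototype=day 3; Triage=day 6.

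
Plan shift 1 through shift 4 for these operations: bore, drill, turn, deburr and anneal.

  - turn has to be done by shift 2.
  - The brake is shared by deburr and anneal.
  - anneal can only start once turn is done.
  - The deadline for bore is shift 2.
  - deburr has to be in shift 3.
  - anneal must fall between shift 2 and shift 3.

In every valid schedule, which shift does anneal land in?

anneal's window is shift 2–shift 3.
deburr is fixed at shift 3, and anneal can't share a shift with deburr.
So anneal must be shift 2.

shift 2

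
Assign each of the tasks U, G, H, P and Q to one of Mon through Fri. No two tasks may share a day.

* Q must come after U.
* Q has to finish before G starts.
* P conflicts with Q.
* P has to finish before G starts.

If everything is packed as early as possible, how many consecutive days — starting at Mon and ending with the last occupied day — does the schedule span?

The precedence chain requires at least 3 distinct days.
With at most 1 per day and 5 tasks, at least 5 days are needed.
5 works (last occupied day: Fri): for example H in Fri; U in Mon; G in Thu; Q in Tue; P in Wed.

5 days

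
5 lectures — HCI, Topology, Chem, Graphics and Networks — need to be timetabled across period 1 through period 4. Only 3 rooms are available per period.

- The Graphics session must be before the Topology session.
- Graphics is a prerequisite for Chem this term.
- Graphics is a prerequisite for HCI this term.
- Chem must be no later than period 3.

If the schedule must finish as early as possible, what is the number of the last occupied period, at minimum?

The precedence chain requires at least 2 distinct periods.
With at most 3 per period and 5 lectures, at least 2 periods are needed.
2 works (last occupied period: period 2): for example Graphics=period 1; Networks=period 1; HCI=period 2; Chem=period 2; Topology=period 2.

2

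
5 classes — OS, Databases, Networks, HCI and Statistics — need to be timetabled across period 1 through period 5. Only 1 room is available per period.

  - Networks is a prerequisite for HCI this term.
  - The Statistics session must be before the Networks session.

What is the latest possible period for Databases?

period 5

Databases at period 5 is achievable: OS=period 4; Networks=period 2; Statistics=period 1; HCI=period 3; Databases=period 5.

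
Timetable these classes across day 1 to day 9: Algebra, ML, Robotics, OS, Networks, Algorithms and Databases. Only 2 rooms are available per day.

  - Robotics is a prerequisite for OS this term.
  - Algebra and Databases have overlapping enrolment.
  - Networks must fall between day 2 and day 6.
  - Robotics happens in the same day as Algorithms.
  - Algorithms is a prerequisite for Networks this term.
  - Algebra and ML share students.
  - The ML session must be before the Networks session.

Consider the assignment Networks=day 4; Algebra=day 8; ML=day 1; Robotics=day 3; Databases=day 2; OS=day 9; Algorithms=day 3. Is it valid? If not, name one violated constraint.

Valid

Algebra and Databases have overlapping enrolment — holds.
Robotics is a prerequisite for OS this term — holds.
Only 2 rooms are available per day — holds.
The ML session must be before the Networks session — holds.
Algorithms is a prerequisite for Networks this term — holds.
Robotics happens in the same day as Algorithms — holds.
Networks must fall between day 2 and day 6 — holds.
Algebra and ML share students — holds.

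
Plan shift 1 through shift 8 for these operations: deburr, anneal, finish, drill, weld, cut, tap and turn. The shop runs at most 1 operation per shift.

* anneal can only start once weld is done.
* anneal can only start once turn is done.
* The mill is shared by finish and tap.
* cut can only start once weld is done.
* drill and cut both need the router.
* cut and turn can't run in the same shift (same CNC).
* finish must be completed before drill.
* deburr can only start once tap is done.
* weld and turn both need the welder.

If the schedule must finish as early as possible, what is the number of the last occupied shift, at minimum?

The precedence chain requires at least 2 distinct shifts.
With at most 1 per shift and 8 operations, at least 8 shifts are needed.
8 works (last occupied shift: shift 8): for example cut=shift 8; tap=shift 4; anneal=shift 3; drill=shift 7; deburr=shift 5; turn=shift 2; weld=shift 1; finish=shift 6.

8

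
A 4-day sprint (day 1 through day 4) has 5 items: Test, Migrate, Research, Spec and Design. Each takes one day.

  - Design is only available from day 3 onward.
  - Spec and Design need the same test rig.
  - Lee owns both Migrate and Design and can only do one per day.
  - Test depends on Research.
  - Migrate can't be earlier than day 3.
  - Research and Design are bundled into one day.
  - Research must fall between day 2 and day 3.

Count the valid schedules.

3

Enumerating: Research in day 3; Test in day 4; Migrate in day 4; Spec in day 1; Design in day 3 | Research=day 3; Migrate=day 4; Spec=day 2; Design=day 3; Test=day 4 | Research in day 3, Test in day 4, Spec in day 4, Design in day 3, Migrate in day 4.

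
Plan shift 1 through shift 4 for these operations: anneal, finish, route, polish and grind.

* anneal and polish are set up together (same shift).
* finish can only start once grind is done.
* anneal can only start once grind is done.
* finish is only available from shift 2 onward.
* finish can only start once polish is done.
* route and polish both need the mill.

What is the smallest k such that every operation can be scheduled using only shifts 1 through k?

The precedence chain requires at least 3 distinct shifts.
3 works (last occupied shift: shift 3): for example finish in shift 3; route in shift 1; polish in shift 2; anneal in shift 2; grind in shift 1.

3 shifts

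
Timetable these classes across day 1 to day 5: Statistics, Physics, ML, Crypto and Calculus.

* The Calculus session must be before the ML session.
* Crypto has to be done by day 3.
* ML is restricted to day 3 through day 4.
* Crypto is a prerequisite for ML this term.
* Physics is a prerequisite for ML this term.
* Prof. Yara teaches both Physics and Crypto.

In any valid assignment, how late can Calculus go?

Downstream work caps Calculus at day 3.
Calculus at day 3 is achievable: Crypto -> day 1, Calculus -> day 3, ML -> day 4, Statistics -> day 1, Physics -> day 2.

day 3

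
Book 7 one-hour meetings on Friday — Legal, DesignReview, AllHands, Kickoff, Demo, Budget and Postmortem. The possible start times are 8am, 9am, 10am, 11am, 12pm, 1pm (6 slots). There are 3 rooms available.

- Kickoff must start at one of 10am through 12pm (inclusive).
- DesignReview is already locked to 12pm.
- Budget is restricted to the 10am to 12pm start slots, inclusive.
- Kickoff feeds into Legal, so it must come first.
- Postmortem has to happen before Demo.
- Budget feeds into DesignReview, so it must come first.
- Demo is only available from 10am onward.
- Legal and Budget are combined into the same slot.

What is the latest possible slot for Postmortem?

Downstream work caps Postmortem at 12pm.
Postmortem at 12pm is achievable: Kickoff=10am; AllHands=8am; Budget=11am; Postmortem=12pm; Legal=11am; Demo=1pm; DesignReview=12pm.

12pm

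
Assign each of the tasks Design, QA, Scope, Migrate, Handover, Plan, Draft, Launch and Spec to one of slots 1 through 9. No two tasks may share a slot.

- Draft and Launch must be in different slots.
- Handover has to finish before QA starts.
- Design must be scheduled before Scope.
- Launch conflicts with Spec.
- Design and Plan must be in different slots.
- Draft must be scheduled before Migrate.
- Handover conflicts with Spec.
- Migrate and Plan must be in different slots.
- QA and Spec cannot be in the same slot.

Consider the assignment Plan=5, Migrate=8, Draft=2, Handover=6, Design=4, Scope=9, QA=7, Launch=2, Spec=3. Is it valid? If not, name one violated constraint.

No. Draft and Launch must be in different slots is not satisfied.

QA and Spec cannot be in the same slot — holds.
Draft and Launch must be in different slots — violated.
Handover conflicts with Spec — holds.
Launch conflicts with Spec — holds.
No two tasks may share a slot — violated.
Design and Plan must be in different slots — holds.
Design must be scheduled before Scope — holds.
Draft must be scheduled before Migrate — holds.
Handover has to finish before QA starts — holds.
Migrate and Plan must be in different slots — holds.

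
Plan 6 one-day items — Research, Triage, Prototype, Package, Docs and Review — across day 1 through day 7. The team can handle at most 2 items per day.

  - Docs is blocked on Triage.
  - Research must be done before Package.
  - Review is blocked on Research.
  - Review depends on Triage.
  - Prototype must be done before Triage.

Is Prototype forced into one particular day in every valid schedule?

No

Prototype can be day 1 (e.g. Review=day 3, Docs=day 3, Package=day 2, Prototype=day 1, Triage=day 2, Research=day 1) or day 2 (e.g. Package -> day 2, Research -> day 1, Docs -> day 4, Triage -> day 3, Review -> day 4, Prototype -> day 2).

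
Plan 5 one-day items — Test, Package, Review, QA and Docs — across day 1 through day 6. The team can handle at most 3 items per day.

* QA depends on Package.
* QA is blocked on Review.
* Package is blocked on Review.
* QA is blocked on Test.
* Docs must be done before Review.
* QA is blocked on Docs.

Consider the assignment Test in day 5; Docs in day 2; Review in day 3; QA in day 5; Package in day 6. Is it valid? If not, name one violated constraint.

No — it violates: QA depends on Package

Docs must be done before Review — holds.
QA depends on Package — violated.
QA is blocked on Test — violated.
QA is blocked on Docs — holds.
QA is blocked on Review — holds.
Package is blocked on Review — holds.
The team can handle at most 3 items per day — holds.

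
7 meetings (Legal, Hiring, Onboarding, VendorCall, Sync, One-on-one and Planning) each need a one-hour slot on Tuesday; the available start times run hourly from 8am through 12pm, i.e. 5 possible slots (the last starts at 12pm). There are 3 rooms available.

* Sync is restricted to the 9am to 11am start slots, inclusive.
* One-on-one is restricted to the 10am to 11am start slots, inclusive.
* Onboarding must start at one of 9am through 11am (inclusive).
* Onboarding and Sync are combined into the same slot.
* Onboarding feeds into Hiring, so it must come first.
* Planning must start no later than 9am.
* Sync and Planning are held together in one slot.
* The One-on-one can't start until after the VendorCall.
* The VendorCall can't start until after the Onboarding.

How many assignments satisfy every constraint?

Splitting on Legal: it can be 8am (3), 10am (3), 11am (3), 12pm (3). Listing each branch's schedules as (Hiring, Onboarding, VendorCall, Sync, One-on-one, Planning):
Legal=8am: (10am,9am,10am,9am,11am,9am) (11am,9am,10am,9am,11am,9am) (12pm,9am,10am,9am,11am,9am) — 3.
Legal=10am: (10am,9am,10am,9am,11am,9am) (11am,9am,10am,9am,11am,9am) (12pm,9am,10am,9am,11am,9am) — 3.
Legal=11am: (10am,9am,10am,9am,11am,9am) (11am,9am,10am,9am,11am,9am) (12pm,9am,10am,9am,11am,9am) — 3.
Legal=12pm: (10am,9am,10am,9am,11am,9am) (11am,9am,10am,9am,11am,9am) (12pm,9am,10am,9am,11am,9am) — 3.
Summing: 3 + 3 + 3 + 3 = 12.

12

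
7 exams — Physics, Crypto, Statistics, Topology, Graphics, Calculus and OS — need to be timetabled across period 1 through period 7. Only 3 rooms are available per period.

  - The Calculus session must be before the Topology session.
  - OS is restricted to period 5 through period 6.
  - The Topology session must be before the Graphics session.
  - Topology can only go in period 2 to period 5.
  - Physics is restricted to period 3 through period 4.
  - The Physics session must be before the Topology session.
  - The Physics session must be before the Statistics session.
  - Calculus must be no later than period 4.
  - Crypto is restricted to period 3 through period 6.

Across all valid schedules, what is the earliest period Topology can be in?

Topology is available from period 2; precedence pushes Topology to at least period 4; Topology's own window allows nothing later than period 5.
Topology at period 4 is achievable: Calculus -> period 1, OS -> period 5, Statistics -> period 4, Topology -> period 4, Graphics -> period 5, Physics -> period 3, Crypto -> period 3.

period 4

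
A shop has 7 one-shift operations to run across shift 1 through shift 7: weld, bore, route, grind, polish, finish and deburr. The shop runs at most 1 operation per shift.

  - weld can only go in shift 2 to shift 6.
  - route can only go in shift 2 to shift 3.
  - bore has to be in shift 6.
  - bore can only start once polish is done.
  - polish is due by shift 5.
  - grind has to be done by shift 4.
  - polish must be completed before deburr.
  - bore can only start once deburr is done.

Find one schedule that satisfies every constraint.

grind=shift 1; polish=shift 3; deburr=shift 5; finish=shift 7; weld=shift 4; bore=shift 6; route=shift 2

Checking: polish(shift 3) before deburr(shift 5); deburr(shift 5) before bore(shift 6); polish(shift 3) before bore(shift 6); grind=shift 1 in [shift 1,shift 4]; route=shift 2 in [shift 2,shift 3]; bore=shift 6 in [shift 6,shift 6]; weld=shift 4 in [shift 2,shift 6]; polish=shift 3 in [shift 1,shift 5]; max 1 per shift (cap 1).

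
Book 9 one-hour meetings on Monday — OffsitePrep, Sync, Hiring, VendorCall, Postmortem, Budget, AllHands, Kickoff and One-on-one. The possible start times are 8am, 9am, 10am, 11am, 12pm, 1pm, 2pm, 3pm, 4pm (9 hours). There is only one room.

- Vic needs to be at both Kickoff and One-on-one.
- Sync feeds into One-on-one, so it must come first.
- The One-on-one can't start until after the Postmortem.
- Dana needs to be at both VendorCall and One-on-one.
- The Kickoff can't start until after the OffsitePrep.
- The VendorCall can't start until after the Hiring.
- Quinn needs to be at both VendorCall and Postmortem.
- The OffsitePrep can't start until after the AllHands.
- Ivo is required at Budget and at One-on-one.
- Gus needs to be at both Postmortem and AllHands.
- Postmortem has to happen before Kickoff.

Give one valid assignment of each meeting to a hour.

Sync in 12pm; Postmortem in 10am; OffsitePrep in 9am; One-on-one in 1pm; Budget in 4pm; Kickoff in 11am; AllHands in 8am; VendorCall in 3pm; Hiring in 2pm

Checking: AllHands(8am) before OffsitePrep(9am); Postmortem(10am) before One-on-one(1pm); Postmortem(10am) before Kickoff(11am); Sync(12pm) before One-on-one(1pm); OffsitePrep(9am) before Kickoff(11am); Hiring(2pm) before VendorCall(3pm); Postmortem(10am) != AllHands(8am); VendorCall(3pm) != Postmortem(10am); Budget(4pm) != One-on-one(1pm); VendorCall(3pm) != One-on-one(1pm); Kickoff(11am) != One-on-one(1pm); max 1 per hour (cap 1).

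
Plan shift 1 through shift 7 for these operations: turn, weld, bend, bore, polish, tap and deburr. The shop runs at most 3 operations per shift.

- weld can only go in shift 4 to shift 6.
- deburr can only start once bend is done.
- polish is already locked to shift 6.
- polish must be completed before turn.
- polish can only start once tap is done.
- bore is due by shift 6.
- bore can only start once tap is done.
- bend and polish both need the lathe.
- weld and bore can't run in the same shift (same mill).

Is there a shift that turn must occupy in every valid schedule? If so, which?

Precedence pushes turn to at least shift 7.
So turn is pinned to shift 7.

shift 7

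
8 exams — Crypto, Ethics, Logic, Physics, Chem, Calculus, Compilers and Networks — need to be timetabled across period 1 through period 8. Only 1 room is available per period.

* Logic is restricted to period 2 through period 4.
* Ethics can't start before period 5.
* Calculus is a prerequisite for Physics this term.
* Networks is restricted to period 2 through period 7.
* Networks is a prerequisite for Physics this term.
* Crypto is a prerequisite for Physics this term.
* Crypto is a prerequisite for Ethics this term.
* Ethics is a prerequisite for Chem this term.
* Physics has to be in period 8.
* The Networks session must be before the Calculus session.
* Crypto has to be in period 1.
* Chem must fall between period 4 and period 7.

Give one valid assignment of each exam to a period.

Crypto in period 1; Calculus in period 4; Physics in period 8; Logic in period 2; Chem in period 6; Networks in period 3; Ethics in period 5; Compilers in period 7

Checking: Ethics(period 5) before Chem(period 6); Networks(period 3) before Calculus(period 4); Calculus(period 4) before Physics(period 8); Crypto(period 1) before Ethics(period 5); Crypto(period 1) before Physics(period 8); Networks(period 3) before Physics(period 8); Crypto=period 1 in [period 1,period 1]; Logic=period 2 in [period 2,period 4]; Ethics=period 5 in [period 5,period 8]; Chem=period 6 in [period 4,period 7]; Physics=period 8 in [period 8,period 8]; Networks=period 3 in [period 2,period 7]; max 1 per period (cap 1).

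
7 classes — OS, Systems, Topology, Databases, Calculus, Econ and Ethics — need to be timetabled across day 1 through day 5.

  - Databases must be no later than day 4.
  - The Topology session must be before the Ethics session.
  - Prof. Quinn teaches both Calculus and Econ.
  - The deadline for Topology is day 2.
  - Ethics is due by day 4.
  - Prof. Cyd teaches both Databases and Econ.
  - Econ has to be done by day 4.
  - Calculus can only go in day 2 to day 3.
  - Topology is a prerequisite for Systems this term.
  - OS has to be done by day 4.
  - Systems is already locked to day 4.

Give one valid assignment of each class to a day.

Systems in day 4, Databases in day 1, Econ in day 3, Ethics in day 2, Calculus in day 2, Topology in day 1, OS in day 1

Checking: Topology(day 1) before Systems(day 4); Topology(day 1) before Ethics(day 2); Calculus(day 2) != Econ(day 3); Databases(day 1) != Econ(day 3); Databases=day 1 in [day 1,day 4]; Topology=day 1 in [day 1,day 2]; OS=day 1 in [day 1,day 4]; Ethics=day 2 in [day 1,day 4]; Calculus=day 2 in [day 2,day 3]; Systems=day 4 in [day 4,day 4]; Econ=day 3 in [day 1,day 4].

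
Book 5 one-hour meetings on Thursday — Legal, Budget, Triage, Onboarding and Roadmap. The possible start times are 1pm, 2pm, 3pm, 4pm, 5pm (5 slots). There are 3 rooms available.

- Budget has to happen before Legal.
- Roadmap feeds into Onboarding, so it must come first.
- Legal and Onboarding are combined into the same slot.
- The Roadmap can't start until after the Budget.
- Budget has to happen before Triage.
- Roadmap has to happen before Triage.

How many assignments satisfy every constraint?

20

Splitting on Legal: it can be 3pm (3), 4pm (7), 5pm (10). Listing each branch's schedules as (Budget, Triage, Onboarding, Roadmap):
Legal=3pm: (1pm,3pm,3pm,2pm) (1pm,4pm,3pm,2pm) (1pm,5pm,3pm,2pm) — 3.
Legal=4pm: (1pm,3pm,4pm,2pm) (1pm,4pm,4pm,2pm) (1pm,4pm,4pm,3pm) (1pm,5pm,4pm,2pm) (1pm,5pm,4pm,3pm) (2pm,4pm,4pm,3pm) (2pm,5pm,4pm,3pm) — 7.
Legal=5pm: (1pm,3pm,5pm,2pm) (1pm,4pm,5pm,2pm) (1pm,4pm,5pm,3pm) (1pm,5pm,5pm,2pm) (1pm,5pm,5pm,3pm) (1pm,5pm,5pm,4pm) (2pm,4pm,5pm,3pm) (2pm,5pm,5pm,3pm) (2pm,5pm,5pm,4pm) (3pm,5pm,5pm,4pm) — 10.
Summing: 3 + 7 + 10 = 20.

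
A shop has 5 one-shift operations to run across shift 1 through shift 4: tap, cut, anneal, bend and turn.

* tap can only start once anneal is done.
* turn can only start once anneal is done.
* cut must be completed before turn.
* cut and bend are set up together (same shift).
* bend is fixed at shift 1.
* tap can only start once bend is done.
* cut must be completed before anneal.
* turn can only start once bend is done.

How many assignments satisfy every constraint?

5

Splitting on tap: it can be shift 3 (2), shift 4 (3). Listing each branch's schedules as (cut, anneal, bend, turn) by shift number:
tap=shift 3: (1,2,1,3) (1,2,1,4) — 2.
tap=shift 4: (1,2,1,3) (1,2,1,4) (1,3,1,4) — 3.
Summing: 2 + 3 = 5.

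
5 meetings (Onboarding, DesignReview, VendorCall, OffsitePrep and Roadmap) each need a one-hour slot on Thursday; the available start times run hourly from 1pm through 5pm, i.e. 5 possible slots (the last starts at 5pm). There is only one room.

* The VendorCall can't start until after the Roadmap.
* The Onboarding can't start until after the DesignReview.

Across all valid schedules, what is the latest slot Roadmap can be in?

Downstream work caps Roadmap at 4pm.
Roadmap at 4pm is achievable: DesignReview -> 1pm, VendorCall -> 5pm, Roadmap -> 4pm, OffsitePrep -> 3pm, Onboarding -> 2pm.

4pm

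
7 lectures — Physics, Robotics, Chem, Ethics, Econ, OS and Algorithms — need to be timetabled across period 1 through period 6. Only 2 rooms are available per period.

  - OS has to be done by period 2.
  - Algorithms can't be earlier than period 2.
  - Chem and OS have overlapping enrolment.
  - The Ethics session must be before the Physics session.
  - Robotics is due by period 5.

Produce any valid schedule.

Physics -> period 3; Algorithms -> period 2; Chem -> period 3; OS -> period 1; Robotics -> period 1; Econ -> period 4; Ethics -> period 2

Checking: Ethics(period 2) before Physics(period 3); Chem(period 3) != OS(period 1); OS=period 1 in [period 1,period 2]; Robotics=period 1 in [period 1,period 5]; Algorithms=period 2 in [period 2,period 6]; max 2 per period (cap 2).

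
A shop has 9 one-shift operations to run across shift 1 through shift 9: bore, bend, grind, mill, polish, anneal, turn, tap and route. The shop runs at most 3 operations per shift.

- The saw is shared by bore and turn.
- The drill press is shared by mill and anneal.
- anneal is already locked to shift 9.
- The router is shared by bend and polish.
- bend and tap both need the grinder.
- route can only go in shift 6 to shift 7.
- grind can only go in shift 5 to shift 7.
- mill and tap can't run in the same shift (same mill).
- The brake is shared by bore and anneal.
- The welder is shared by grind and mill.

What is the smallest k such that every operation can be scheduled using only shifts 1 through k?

9

With at most 3 per shift and 9 operations, at least 3 shifts are needed.
anneal can't be placed before shift 9, so the schedule must run through at least shift 9.
9 works (last occupied shift: shift 9): for example mill -> shift 1, bend -> shift 1, route -> shift 6, anneal -> shift 9, bore -> shift 1, turn -> shift 2, polish -> shift 2, grind -> shift 5, tap -> shift 2.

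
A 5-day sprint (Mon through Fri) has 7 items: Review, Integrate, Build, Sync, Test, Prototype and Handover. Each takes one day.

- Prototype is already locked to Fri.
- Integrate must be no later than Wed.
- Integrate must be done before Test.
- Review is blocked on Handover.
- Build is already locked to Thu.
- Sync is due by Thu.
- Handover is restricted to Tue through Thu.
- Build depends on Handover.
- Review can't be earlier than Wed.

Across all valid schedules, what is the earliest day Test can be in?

Precedence pushes Test to at least Tue.
Test at Tue is achievable: Review in Wed; Build in Thu; Handover in Tue; Integrate in Mon; Sync in Mon; Prototype in Fri; Test in Tue.

Tue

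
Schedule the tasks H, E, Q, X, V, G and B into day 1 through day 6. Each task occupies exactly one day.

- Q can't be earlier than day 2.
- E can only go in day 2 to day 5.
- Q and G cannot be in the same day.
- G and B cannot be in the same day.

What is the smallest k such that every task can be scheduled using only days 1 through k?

2

E can't be placed before day 2, so the schedule must run through at least day 2.
2 works (last occupied day: day 2): for example E -> day 2, Q -> day 2, X -> day 1, V -> day 1, H -> day 1, B -> day 2, G -> day 1.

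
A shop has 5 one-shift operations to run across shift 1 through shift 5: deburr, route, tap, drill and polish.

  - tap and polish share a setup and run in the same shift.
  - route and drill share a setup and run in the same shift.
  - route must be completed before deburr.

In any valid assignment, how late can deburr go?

shift 5

Precedence pushes deburr to at least shift 2.
deburr at shift 5 is achievable: drill=shift 1, tap=shift 1, route=shift 1, polish=shift 1, deburr=shift 5.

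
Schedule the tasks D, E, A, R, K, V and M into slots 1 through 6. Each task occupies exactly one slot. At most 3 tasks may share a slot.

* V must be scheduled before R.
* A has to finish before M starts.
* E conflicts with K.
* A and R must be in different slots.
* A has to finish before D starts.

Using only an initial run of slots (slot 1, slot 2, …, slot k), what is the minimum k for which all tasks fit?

The precedence chain requires at least 2 distinct slots.
With at most 3 per slot and 7 tasks, at least 3 slots are needed.
3 works (last occupied slot: 3): for example A -> 1, M -> 2, R -> 2, K -> 3, D -> 2, V -> 1, E -> 1.

3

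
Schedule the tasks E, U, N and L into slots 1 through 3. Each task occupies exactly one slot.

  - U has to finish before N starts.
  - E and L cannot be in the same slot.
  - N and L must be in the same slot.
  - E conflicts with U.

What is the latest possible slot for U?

Downstream work caps U at 2.
U at 2 is achievable: U=2, L=3, N=3, E=1.

2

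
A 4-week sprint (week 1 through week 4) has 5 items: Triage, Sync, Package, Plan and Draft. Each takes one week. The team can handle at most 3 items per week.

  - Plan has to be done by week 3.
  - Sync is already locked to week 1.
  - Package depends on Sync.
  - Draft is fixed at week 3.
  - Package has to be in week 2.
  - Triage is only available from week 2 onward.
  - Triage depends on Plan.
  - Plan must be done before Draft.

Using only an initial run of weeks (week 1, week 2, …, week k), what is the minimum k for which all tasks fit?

3

The precedence chain requires at least 2 distinct weeks.
With at most 3 per week and 5 tasks, at least 2 weeks are needed.
Draft can't be placed before week 3, so the schedule must run through at least week 3.
3 works (last occupied week: week 3): for example Draft in week 3, Sync in week 1, Triage in week 2, Package in week 2, Plan in week 1.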